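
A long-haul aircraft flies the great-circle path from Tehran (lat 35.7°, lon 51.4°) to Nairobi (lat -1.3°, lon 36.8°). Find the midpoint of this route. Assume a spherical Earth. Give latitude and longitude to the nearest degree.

≈ lat 17°, lon 43°

Write both endpoints as unit vectors p₁, p₂ with components (cos φ cos λ, cos φ sin λ, sin φ).
The central angle between the endpoints is δ = arccos(p₁·p₂) ≈ 0.688 rad (39.4°).
Interpolate at f = 1/2 with slerp weights a = sin((1−f)δ)/sin δ ≈ 0.531, b = sin(fδ)/sin δ ≈ 0.531.
p = a·p₁ + b·p₂ ≈ (0.694, 0.655, 0.298); φ = arcsin(p_z) ≈ 17.33°, λ = atan2(p_y, p_x) ≈ 43.34°.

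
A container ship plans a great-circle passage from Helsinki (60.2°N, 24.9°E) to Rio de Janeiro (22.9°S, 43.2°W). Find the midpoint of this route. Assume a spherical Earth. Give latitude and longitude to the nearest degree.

≈ 22°N, 21°W

Convert each endpoint to a unit vector on the sphere (x = cos φ cos λ, y = cos φ sin λ, z = sin φ).
The central angle between the endpoints is δ = arccos(p₁·p₂) ≈ 1.738 rad (99.6°).
Interpolate at f = 1/2 with slerp weights a = sin((1−f)δ)/sin δ ≈ 0.775, b = sin(fδ)/sin δ ≈ 0.775.
p = a·p₁ + b·p₂ ≈ (0.869, -0.326, 0.371); φ = arcsin(p_z) ≈ 21.77°, λ = atan2(p_y, p_x) ≈ -20.58°.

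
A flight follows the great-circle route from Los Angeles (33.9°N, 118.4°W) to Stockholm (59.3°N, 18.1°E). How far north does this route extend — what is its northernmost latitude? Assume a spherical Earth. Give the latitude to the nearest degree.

≈ 73°N

The great circle lies in the plane with unit normal n̂ = (p₁ × p₂)/|p₁ × p₂|.
Here n̂_z ≈ +0.296; the vertex latitude is φ_max = arccos|n̂_z| ≈ 72.8°.
Check via Clairaut: cos φ_max = |cos φ₁| · sin C = cos(33.9°)·sin(20.9°) ≈ 0.296, again giving ≈ 72.8°.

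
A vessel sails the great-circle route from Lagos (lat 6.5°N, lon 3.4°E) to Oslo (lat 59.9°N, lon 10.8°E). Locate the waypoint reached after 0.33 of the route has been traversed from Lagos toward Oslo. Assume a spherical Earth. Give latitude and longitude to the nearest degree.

≈ lat 24°N, lon 5°E

From cos δ = sin φ₁ sin φ₂ + cos φ₁ cos φ₂ cos Δλ, the central angle is δ ≈ 0.937 rad (53.7°).
Interpolate at f = 0.33 with slerp weights a = sin((1−f)δ)/sin δ ≈ 0.729, b = sin(fδ)/sin δ ≈ 0.378.
p = a·p₁ + b·p₂ ≈ (0.909, 0.078, 0.409); φ = arcsin(p_z) ≈ 24.16°, λ = atan2(p_y, p_x) ≈ 4.93°.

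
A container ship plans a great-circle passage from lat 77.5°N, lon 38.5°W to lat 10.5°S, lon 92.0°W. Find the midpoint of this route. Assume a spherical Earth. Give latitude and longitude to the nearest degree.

≈ lat 35°N, lon 83°W

From cos δ = sin φ₁ sin φ₂ + cos φ₁ cos φ₂ cos Δλ, the central angle is δ ≈ 1.622 rad (92.9°).
Interpolate at f = 1/2 with slerp weights a = sin((1−f)δ)/sin δ ≈ 0.726, b = sin(fδ)/sin δ ≈ 0.726.
p = a·p₁ + b·p₂ ≈ (0.098, -0.811, 0.576); φ = arcsin(p_z) ≈ 35.20°, λ = atan2(p_y, p_x) ≈ -83.11°.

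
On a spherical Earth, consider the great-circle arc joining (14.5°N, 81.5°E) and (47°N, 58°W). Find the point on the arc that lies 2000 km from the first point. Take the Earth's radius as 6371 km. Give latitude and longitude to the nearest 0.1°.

≈ (30.2°N, 71.9°E)

Convert each endpoint to a unit vector on the sphere (x = cos φ cos λ, y = cos φ sin λ, z = sin φ).
The central angle between the endpoints is δ = arccos(p₁·p₂) ≈ 1.895 rad (108.6°). The total great-circle distance is δ·R ≈ 1.895 × 6371 ≈ 12076 km, so the target fraction is f = 2000/12076 ≈ 0.166.
Interpolate at f ≈ 0.166 with slerp weights a = sin((1−f)δ)/sin δ ≈ 1.055, b = sin(fδ)/sin δ ≈ 0.326.
p = a·p₁ + b·p₂ ≈ (0.269, 0.822, 0.502); φ = arcsin(p_z) ≈ 30.16°, λ = atan2(p_y, p_x) ≈ 71.89°.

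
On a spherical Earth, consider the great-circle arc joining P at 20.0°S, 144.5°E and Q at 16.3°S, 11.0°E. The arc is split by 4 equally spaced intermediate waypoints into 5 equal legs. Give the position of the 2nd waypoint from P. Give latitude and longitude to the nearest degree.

≈ 39°S, 92°E

Convert each endpoint to a unit vector on the sphere (x = cos φ cos λ, y = cos φ sin λ, z = sin φ).
The central angle between the endpoints is δ = arccos(p₁·p₂) ≈ 2.123 rad (121.7°).
Interpolate at f = 2/5 with slerp weights a = sin((1−f)δ)/sin δ ≈ 1.123, b = sin(fδ)/sin δ ≈ 0.882.
p = a·p₁ + b·p₂ ≈ (-0.028, 0.775, -0.632); φ = arcsin(p_z) ≈ -39.18°, λ = atan2(p_y, p_x) ≈ 92.10°.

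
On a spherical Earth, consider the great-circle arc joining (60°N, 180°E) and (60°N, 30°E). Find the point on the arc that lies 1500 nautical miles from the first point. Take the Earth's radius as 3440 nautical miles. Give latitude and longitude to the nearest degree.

From cos δ = sin φ₁ sin φ₂ + cos φ₁ cos φ₂ cos Δλ, the central angle is δ ≈ 1.008 rad (57.8°). The total great-circle distance is δ·R ≈ 1.008 × 3440 ≈ 3468 nmi, so the target fraction is f = 1500/3468 ≈ 0.433.
Interpolate at f ≈ 0.433 with slerp weights a = sin((1−f)δ)/sin δ ≈ 0.640, b = sin(fδ)/sin δ ≈ 0.499.
p = a·p₁ + b·p₂ ≈ (-0.104, 0.125, 0.987); φ = arcsin(p_z) ≈ 80.66°, λ = atan2(p_y, p_x) ≈ 129.74°.

≈ (81°N, 130°E)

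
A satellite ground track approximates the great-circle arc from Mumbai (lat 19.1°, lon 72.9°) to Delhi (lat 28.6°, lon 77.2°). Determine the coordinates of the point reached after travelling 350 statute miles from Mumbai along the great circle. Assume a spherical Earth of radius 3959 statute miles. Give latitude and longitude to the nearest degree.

≈ lat 24°, lon 75°

Convert each endpoint to a unit vector on the sphere (x = cos φ cos λ, y = cos φ sin λ, z = sin φ).
The central angle between the endpoints is δ = arccos(p₁·p₂) ≈ 0.179 rad (10.3°). The total great-circle distance is δ·R ≈ 0.179 × 3959 ≈ 710 mi, so the target fraction is f = 350/710 ≈ 0.493.
Interpolate at f ≈ 0.493 with slerp weights a = sin((1−f)δ)/sin δ ≈ 0.509, b = sin(fδ)/sin δ ≈ 0.495.
p = a·p₁ + b·p₂ ≈ (0.238, 0.884, 0.403); φ = arcsin(p_z) ≈ 23.80°, λ = atan2(p_y, p_x) ≈ 74.94°.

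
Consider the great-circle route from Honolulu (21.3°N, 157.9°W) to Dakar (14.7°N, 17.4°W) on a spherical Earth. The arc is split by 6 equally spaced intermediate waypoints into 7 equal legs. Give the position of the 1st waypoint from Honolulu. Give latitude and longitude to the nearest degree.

From cos δ = sin φ₁ sin φ₂ + cos φ₁ cos φ₂ cos Δλ, the central angle is δ ≈ 2.218 rad (127.1°).
Interpolate at f = 1/7 with slerp weights a = sin((1−f)δ)/sin δ ≈ 1.186, b = sin(fδ)/sin δ ≈ 0.391.
p = a·p₁ + b·p₂ ≈ (-0.663, -0.529, 0.530); φ = arcsin(p_z) ≈ 32.00°, λ = atan2(p_y, p_x) ≈ -141.43°.

≈ (32°N, 141°W)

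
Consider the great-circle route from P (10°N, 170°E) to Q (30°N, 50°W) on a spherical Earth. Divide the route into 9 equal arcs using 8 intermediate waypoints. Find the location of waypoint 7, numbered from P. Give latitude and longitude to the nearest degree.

Write both endpoints as unit vectors p₁, p₂ with components (cos φ cos λ, cos φ sin λ, sin φ).
The central angle between the endpoints is δ = arccos(p₁·p₂) ≈ 2.173 rad (124.5°).
Interpolate at f = 7/9 with slerp weights a = sin((1−f)δ)/sin δ ≈ 0.563, b = sin(fδ)/sin δ ≈ 1.205.
p = a·p₁ + b·p₂ ≈ (0.124, -0.703, 0.700); φ = arcsin(p_z) ≈ 44.45°, λ = atan2(p_y, p_x) ≈ -79.98°.

≈ (44°N, 80°W)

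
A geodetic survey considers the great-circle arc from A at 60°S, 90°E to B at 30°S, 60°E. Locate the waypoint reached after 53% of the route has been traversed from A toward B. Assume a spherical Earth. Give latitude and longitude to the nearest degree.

≈ 45°S, 70°E

Convert each endpoint to a unit vector on the sphere (x = cos φ cos λ, y = cos φ sin λ, z = sin φ).
The central angle between the endpoints is δ = arccos(p₁·p₂) ≈ 0.630 rad (36.1°).
Interpolate at f = 0.53 with slerp weights a = sin((1−f)δ)/sin δ ≈ 0.495, b = sin(fδ)/sin δ ≈ 0.556.
p = a·p₁ + b·p₂ ≈ (0.241, 0.665, -0.707); φ = arcsin(p_z) ≈ -45.00°, λ = atan2(p_y, p_x) ≈ 70.08°.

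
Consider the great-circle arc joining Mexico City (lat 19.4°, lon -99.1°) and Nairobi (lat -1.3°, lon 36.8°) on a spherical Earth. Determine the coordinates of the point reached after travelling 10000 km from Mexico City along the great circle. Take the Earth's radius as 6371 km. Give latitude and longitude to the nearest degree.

≈ lat 16°, lon -3°

Write both endpoints as unit vectors p₁, p₂ with components (cos φ cos λ, cos φ sin λ, sin φ).
The central angle between the endpoints is δ = arccos(p₁·p₂) ≈ 2.325 rad (133.2°). The total great-circle distance is δ·R ≈ 2.325 × 6371 ≈ 14813 km, so the target fraction is f = 10000/14813 ≈ 0.675.
Interpolate at f ≈ 0.675 with slerp weights a = sin((1−f)δ)/sin δ ≈ 0.941, b = sin(fδ)/sin δ ≈ 1.372.
p = a·p₁ + b·p₂ ≈ (0.958, -0.054, 0.281); φ = arcsin(p_z) ≈ 16.34°, λ = atan2(p_y, p_x) ≈ -3.25°.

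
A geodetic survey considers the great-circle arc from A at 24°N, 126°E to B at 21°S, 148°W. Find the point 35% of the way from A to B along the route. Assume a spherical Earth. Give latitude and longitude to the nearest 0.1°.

From cos δ = sin φ₁ sin φ₂ + cos φ₁ cos φ₂ cos Δλ, the central angle is δ ≈ 1.657 rad (94.9°).
Interpolate at f = 0.35 with slerp weights a = sin((1−f)δ)/sin δ ≈ 0.884, b = sin(fδ)/sin δ ≈ 0.550.
p = a·p₁ + b·p₂ ≈ (-0.910, 0.381, 0.162); φ = arcsin(p_z) ≈ 9.35°, λ = atan2(p_y, p_x) ≈ 157.28°.

≈ 9.3°N, 157.3°E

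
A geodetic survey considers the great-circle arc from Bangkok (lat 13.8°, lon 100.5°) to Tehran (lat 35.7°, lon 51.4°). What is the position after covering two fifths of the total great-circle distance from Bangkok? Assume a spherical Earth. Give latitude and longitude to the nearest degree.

≈ lat 24°, lon 83°

Write both endpoints as unit vectors p₁, p₂ with components (cos φ cos λ, cos φ sin λ, sin φ).
The central angle between the endpoints is δ = arccos(p₁·p₂) ≈ 0.856 rad (49.0°).
Interpolate at f = 2/5 with slerp weights a = sin((1−f)δ)/sin δ ≈ 0.651, b = sin(fδ)/sin δ ≈ 0.445.
p = a·p₁ + b·p₂ ≈ (0.110, 0.903, 0.415); φ = arcsin(p_z) ≈ 24.49°, λ = atan2(p_y, p_x) ≈ 83.05°.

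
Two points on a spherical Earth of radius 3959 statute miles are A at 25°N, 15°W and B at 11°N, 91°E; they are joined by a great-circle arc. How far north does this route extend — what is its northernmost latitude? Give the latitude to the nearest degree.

The great circle lies in the plane with unit normal n̂ = (p₁ × p₂)/|p₁ × p₂|.
Here n̂_z ≈ +0.867; the vertex latitude is φ_max = arccos|n̂_z| ≈ 29.9°.
Check via Clairaut: cos φ_max = |cos φ₁| · sin C = cos(25.0°)·sin(73.1°) ≈ 0.867, again giving ≈ 29.9°.

≈ 30°N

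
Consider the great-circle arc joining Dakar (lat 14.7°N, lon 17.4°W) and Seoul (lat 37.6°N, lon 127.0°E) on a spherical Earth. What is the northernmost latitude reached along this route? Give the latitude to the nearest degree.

The great circle lies in the plane with unit normal n̂ = (p₁ × p₂)/|p₁ × p₂|.
Here n̂_z ≈ +0.505; the vertex latitude is φ_max = arccos|n̂_z| ≈ 59.7°.
Check via Clairaut: cos φ_max = |cos φ₁| · sin C = cos(14.7°)·sin(31.5°) ≈ 0.505, again giving ≈ 59.7°.

≈ 60°N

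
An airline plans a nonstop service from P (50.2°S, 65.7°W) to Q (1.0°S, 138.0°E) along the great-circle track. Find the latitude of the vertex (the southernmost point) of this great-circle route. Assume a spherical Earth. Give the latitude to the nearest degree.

The great circle lies in the plane with unit normal n̂ = (p₁ × p₂)/|p₁ × p₂|.
Here n̂_z ≈ -0.314; the vertex latitude is φ_max = arccos|n̂_z| ≈ 71.7°.
Check via Clairaut: cos φ_max = |cos φ₁| · sin C = cos(50.2°)·sin(150.6°) ≈ 0.314, again giving ≈ 71.7°.

≈ 72°S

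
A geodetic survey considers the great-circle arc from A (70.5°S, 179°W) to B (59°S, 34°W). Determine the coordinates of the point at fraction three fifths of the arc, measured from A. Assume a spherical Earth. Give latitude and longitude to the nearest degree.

≈ (77°S, 56°W)

From cos δ = sin φ₁ sin φ₂ + cos φ₁ cos φ₂ cos Δλ, the central angle is δ ≈ 0.840 rad (48.2°).
Interpolate at f = 3/5 with slerp weights a = sin((1−f)δ)/sin δ ≈ 0.443, b = sin(fδ)/sin δ ≈ 0.649.
p = a·p₁ + b·p₂ ≈ (0.129, -0.189, -0.973); φ = arcsin(p_z) ≈ -76.75°, λ = atan2(p_y, p_x) ≈ -55.71°.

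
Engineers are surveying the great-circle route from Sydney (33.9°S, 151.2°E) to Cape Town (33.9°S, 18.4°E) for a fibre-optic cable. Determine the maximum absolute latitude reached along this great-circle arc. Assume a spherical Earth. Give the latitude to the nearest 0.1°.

≈ 59.2°S

The great circle lies in the plane with unit normal n̂ = (p₁ × p₂)/|p₁ × p₂|.
Here n̂_z ≈ -0.512; the vertex latitude is φ_max = arccos|n̂_z| ≈ 59.2°.
Check via Clairaut: cos φ_max = |cos φ₁| · sin C = cos(33.9°)·sin(141.9°) ≈ 0.512, again giving ≈ 59.2°.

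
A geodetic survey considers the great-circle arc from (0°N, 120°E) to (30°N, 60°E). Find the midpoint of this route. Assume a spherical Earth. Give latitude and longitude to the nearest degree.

≈ (17°N, 92°E)

Write both endpoints as unit vectors p₁, p₂ with components (cos φ cos λ, cos φ sin λ, sin φ).
The central angle between the endpoints is δ = arccos(p₁·p₂) ≈ 1.123 rad (64.3°).
Interpolate at f = 1/2 with slerp weights a = sin((1−f)δ)/sin δ ≈ 0.591, b = sin(fδ)/sin δ ≈ 0.591.
p = a·p₁ + b·p₂ ≈ (-0.040, 0.955, 0.295); φ = arcsin(p_z) ≈ 17.18°, λ = atan2(p_y, p_x) ≈ 92.37°.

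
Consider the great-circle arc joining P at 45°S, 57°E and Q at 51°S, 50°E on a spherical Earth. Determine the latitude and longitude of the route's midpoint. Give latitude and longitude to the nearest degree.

From cos δ = sin φ₁ sin φ₂ + cos φ₁ cos φ₂ cos Δλ, the central angle is δ ≈ 0.133 rad (7.6°).
Interpolate at f = 1/2 with slerp weights a = sin((1−f)δ)/sin δ ≈ 0.501, b = sin(fδ)/sin δ ≈ 0.501.
p = a·p₁ + b·p₂ ≈ (0.396, 0.539, -0.744); φ = arcsin(p_z) ≈ -48.05°, λ = atan2(p_y, p_x) ≈ 53.70°.

≈ 48°S, 54°E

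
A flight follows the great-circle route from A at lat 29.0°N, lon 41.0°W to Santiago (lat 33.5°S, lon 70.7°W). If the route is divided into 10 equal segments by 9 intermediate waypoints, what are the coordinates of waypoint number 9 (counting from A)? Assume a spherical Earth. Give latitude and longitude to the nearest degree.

≈ lat 27°S, lon 67°W

The haversine formula gives a central angle δ ≈ 1.196 rad (68.5°) between the endpoints.
Interpolate at f = 9/10 with slerp weights a = sin((1−f)δ)/sin δ ≈ 0.128, b = sin(fδ)/sin δ ≈ 0.946.
p = a·p₁ + b·p₂ ≈ (0.345, -0.818, -0.460); φ = arcsin(p_z) ≈ -27.38°, λ = atan2(p_y, p_x) ≈ -67.11°.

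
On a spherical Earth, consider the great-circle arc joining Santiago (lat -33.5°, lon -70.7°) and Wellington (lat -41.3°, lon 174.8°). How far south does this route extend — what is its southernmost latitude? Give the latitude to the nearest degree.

The great circle lies in the plane with unit normal n̂ = (p₁ × p₂)/|p₁ × p₂|.
Here n̂_z ≈ -0.573; the vertex latitude is φ_max = arccos|n̂_z| ≈ 55.0°.

≈ -55°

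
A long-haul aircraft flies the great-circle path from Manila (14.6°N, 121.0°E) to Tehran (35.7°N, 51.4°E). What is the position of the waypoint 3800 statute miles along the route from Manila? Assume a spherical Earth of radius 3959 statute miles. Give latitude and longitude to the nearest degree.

From cos δ = sin φ₁ sin φ₂ + cos φ₁ cos φ₂ cos Δλ, the central angle is δ ≈ 1.136 rad (65.1°). The total great-circle distance is δ·R ≈ 1.136 × 3959 ≈ 4498 mi, so the target fraction is f = 3800/4498 ≈ 0.845.
Interpolate at f ≈ 0.845 with slerp weights a = sin((1−f)δ)/sin δ ≈ 0.193, b = sin(fδ)/sin δ ≈ 0.903.
p = a·p₁ + b·p₂ ≈ (0.361, 0.734, 0.576); φ = arcsin(p_z) ≈ 35.15°, λ = atan2(p_y, p_x) ≈ 63.79°.

≈ 35°N, 64°E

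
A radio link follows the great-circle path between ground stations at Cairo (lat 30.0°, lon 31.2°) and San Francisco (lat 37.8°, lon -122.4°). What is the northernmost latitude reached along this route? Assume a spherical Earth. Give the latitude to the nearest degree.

≈ 71°

The great circle lies in the plane with unit normal n̂ = (p₁ × p₂)/|p₁ × p₂|.
Here n̂_z ≈ -0.320; the vertex latitude is φ_max = arccos|n̂_z| ≈ 71.4°.
Check via Clairaut: cos φ_max = |cos φ₁| · sin C = cos(30.0°)·sin(21.7°) ≈ 0.320, again giving ≈ 71.4°.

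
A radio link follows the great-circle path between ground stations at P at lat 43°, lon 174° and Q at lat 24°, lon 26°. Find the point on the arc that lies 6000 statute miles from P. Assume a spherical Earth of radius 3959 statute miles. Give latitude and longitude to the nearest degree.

≈ lat 42°, lon 37°

From cos δ = sin φ₁ sin φ₂ + cos φ₁ cos φ₂ cos Δλ, the central angle is δ ≈ 1.864 rad (106.8°). The total great-circle distance is δ·R ≈ 1.864 × 3959 ≈ 7380 mi, so the target fraction is f = 6000/7380 ≈ 0.813.
Interpolate at f ≈ 0.813 with slerp weights a = sin((1−f)δ)/sin δ ≈ 0.357, b = sin(fδ)/sin δ ≈ 1.043.
p = a·p₁ + b·p₂ ≈ (0.597, 0.445, 0.668); φ = arcsin(p_z) ≈ 41.89°, λ = atan2(p_y, p_x) ≈ 36.71°.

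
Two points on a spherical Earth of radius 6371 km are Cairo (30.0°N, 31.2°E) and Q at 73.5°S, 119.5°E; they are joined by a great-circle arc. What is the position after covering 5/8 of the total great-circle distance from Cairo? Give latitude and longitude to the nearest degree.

Write both endpoints as unit vectors p₁, p₂ with components (cos φ cos λ, cos φ sin λ, sin φ).
The central angle between the endpoints is δ = arccos(p₁·p₂) ≈ 2.062 rad (118.2°).
Interpolate at f = 5/8 with slerp weights a = sin((1−f)δ)/sin δ ≈ 0.792, b = sin(fδ)/sin δ ≈ 1.090.
p = a·p₁ + b·p₂ ≈ (0.435, 0.625, -0.649); φ = arcsin(p_z) ≈ -40.43°, λ = atan2(p_y, p_x) ≈ 55.18°.

≈ 40°S, 55°E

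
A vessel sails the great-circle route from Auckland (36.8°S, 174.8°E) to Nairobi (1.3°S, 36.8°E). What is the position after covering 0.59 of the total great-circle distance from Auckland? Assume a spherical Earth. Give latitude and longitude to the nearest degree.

Write both endpoints as unit vectors p₁, p₂ with components (cos φ cos λ, cos φ sin λ, sin φ).
The central angle between the endpoints is δ = arccos(p₁·p₂) ≈ 2.191 rad (125.5°).
Interpolate at f = 0.59 with slerp weights a = sin((1−f)δ)/sin δ ≈ 0.961, b = sin(fδ)/sin δ ≈ 1.182.
p = a·p₁ + b·p₂ ≈ (0.179, 0.778, -0.603); φ = arcsin(p_z) ≈ -37.07°, λ = atan2(p_y, p_x) ≈ 77.01°.

≈ 37°S, 77°E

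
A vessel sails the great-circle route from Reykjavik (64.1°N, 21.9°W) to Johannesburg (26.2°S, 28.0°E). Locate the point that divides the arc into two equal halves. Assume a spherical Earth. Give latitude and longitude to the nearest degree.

≈ 21°N, 12°E

Write both endpoints as unit vectors p₁, p₂ with components (cos φ cos λ, cos φ sin λ, sin φ).
The central angle between the endpoints is δ = arccos(p₁·p₂) ≈ 1.716 rad (98.3°).
Interpolate at f = 1/2 with slerp weights a = sin((1−f)δ)/sin δ ≈ 0.765, b = sin(fδ)/sin δ ≈ 0.765.
p = a·p₁ + b·p₂ ≈ (0.916, 0.198, 0.350); φ = arcsin(p_z) ≈ 20.50°, λ = atan2(p_y, p_x) ≈ 12.17°.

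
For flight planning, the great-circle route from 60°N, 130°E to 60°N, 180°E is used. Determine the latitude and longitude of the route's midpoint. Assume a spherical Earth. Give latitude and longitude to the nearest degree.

Write both endpoints as unit vectors p₁, p₂ with components (cos φ cos λ, cos φ sin λ, sin φ).
The central angle between the endpoints is δ = arccos(p₁·p₂) ≈ 0.426 rad (24.4°).
Interpolate at f = 1/2 with slerp weights a = sin((1−f)δ)/sin δ ≈ 0.512, b = sin(fδ)/sin δ ≈ 0.512.
p = a·p₁ + b·p₂ ≈ (-0.420, 0.196, 0.886); φ = arcsin(p_z) ≈ 62.38°, λ = atan2(p_y, p_x) ≈ 155.00°.

≈ 62°N, 155°E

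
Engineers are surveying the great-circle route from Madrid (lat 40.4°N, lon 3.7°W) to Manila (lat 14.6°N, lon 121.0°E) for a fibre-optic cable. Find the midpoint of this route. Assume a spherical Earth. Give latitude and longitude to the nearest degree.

≈ lat 48°N, lon 71°E

Write both endpoints as unit vectors p₁, p₂ with components (cos φ cos λ, cos φ sin λ, sin φ).
The central angle between the endpoints is δ = arccos(p₁·p₂) ≈ 1.830 rad (104.8°).
Interpolate at f = 1/2 with slerp weights a = sin((1−f)δ)/sin δ ≈ 0.820, b = sin(fδ)/sin δ ≈ 0.820.
p = a·p₁ + b·p₂ ≈ (0.214, 0.640, 0.738); φ = arcsin(p_z) ≈ 47.56°, λ = atan2(p_y, p_x) ≈ 71.47°.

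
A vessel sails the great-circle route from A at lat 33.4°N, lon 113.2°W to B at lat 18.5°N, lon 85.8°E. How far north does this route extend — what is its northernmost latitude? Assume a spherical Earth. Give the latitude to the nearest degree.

≈ 72°N

The great circle lies in the plane with unit normal n̂ = (p₁ × p₂)/|p₁ × p₂|.
Here n̂_z ≈ -0.315; the vertex latitude is φ_max = arccos|n̂_z| ≈ 71.7°.
Check via Clairaut: cos φ_max = |cos φ₁| · sin C = cos(33.4°)·sin(22.1°) ≈ 0.315, again giving ≈ 71.7°.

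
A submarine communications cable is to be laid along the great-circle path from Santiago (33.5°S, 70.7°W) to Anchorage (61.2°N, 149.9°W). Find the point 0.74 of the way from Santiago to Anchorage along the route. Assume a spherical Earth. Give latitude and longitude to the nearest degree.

The haversine formula gives a central angle δ ≈ 1.991 rad (114.1°) between the endpoints.
Interpolate at f = 0.74 with slerp weights a = sin((1−f)δ)/sin δ ≈ 0.542, b = sin(fδ)/sin δ ≈ 1.090.
p = a·p₁ + b·p₂ ≈ (-0.305, -0.690, 0.656); φ = arcsin(p_z) ≈ 41.01°, λ = atan2(p_y, p_x) ≈ -113.84°.

≈ 41°N, 114°W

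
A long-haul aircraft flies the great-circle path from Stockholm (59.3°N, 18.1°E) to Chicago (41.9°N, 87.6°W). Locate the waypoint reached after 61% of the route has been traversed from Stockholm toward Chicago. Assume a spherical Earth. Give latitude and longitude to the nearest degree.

≈ 60°N, 61°W

The haversine formula gives a central angle δ ≈ 1.080 rad (61.9°) between the endpoints.
Interpolate at f = 0.61 with slerp weights a = sin((1−f)δ)/sin δ ≈ 0.464, b = sin(fδ)/sin δ ≈ 0.694.
p = a·p₁ + b·p₂ ≈ (0.247, -0.443, 0.862); φ = arcsin(p_z) ≈ 59.56°, λ = atan2(p_y, p_x) ≈ -60.88°.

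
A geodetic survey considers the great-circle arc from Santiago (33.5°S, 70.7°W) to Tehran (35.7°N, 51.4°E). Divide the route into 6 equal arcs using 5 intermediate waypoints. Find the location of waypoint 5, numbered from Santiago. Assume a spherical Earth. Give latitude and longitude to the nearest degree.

Write both endpoints as unit vectors p₁, p₂ with components (cos φ cos λ, cos φ sin λ, sin φ).
The central angle between the endpoints is δ = arccos(p₁·p₂) ≈ 2.321 rad (133.0°).
Interpolate at f = 5/6 with slerp weights a = sin((1−f)δ)/sin δ ≈ 0.516, b = sin(fδ)/sin δ ≈ 1.278.
p = a·p₁ + b·p₂ ≈ (0.790, 0.405, 0.461); φ = arcsin(p_z) ≈ 27.45°, λ = atan2(p_y, p_x) ≈ 27.16°.

≈ (27°N, 27°E)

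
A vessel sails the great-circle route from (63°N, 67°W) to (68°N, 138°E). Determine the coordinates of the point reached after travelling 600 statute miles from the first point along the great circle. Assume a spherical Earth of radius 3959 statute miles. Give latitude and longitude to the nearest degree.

Convert each endpoint to a unit vector on the sphere (x = cos φ cos λ, y = cos φ sin λ, z = sin φ).
The central angle between the endpoints is δ = arccos(p₁·p₂) ≈ 0.834 rad (47.8°). The total great-circle distance is δ·R ≈ 0.834 × 3959 ≈ 3301 mi, so the target fraction is f = 600/3301 ≈ 0.182.
Interpolate at f ≈ 0.182 with slerp weights a = sin((1−f)δ)/sin δ ≈ 0.852, b = sin(fδ)/sin δ ≈ 0.204.
p = a·p₁ + b·p₂ ≈ (0.094, -0.305, 0.948); φ = arcsin(p_z) ≈ 71.40°, λ = atan2(p_y, p_x) ≈ -72.81°.

≈ (71°N, 73°W)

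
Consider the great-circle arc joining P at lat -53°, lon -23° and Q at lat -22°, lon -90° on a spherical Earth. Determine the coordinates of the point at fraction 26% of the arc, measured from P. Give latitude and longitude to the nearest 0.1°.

≈ lat -49.3°, lon -46.8°

Write both endpoints as unit vectors p₁, p₂ with components (cos φ cos λ, cos φ sin λ, sin φ).
The central angle between the endpoints is δ = arccos(p₁·p₂) ≈ 1.027 rad (58.9°).
Interpolate at f = 0.26 with slerp weights a = sin((1−f)δ)/sin δ ≈ 0.805, b = sin(fδ)/sin δ ≈ 0.308.
p = a·p₁ + b·p₂ ≈ (0.446, -0.475, -0.758); φ = arcsin(p_z) ≈ -49.33°, λ = atan2(p_y, p_x) ≈ -46.82°.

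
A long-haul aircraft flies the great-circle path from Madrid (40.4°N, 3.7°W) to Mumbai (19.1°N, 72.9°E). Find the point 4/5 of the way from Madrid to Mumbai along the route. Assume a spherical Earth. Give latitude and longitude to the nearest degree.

From cos δ = sin φ₁ sin φ₂ + cos φ₁ cos φ₂ cos Δλ, the central angle is δ ≈ 1.182 rad (67.7°).
Interpolate at f = 4/5 with slerp weights a = sin((1−f)δ)/sin δ ≈ 0.253, b = sin(fδ)/sin δ ≈ 0.876.
p = a·p₁ + b·p₂ ≈ (0.436, 0.779, 0.451); φ = arcsin(p_z) ≈ 26.79°, λ = atan2(p_y, p_x) ≈ 60.77°.

≈ 27°N, 61°E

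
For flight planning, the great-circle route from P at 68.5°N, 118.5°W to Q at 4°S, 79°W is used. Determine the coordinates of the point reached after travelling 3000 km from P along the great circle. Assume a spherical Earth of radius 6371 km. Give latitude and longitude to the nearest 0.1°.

Write both endpoints as unit vectors p₁, p₂ with components (cos φ cos λ, cos φ sin λ, sin φ).
The central angle between the endpoints is δ = arccos(p₁·p₂) ≈ 1.352 rad (77.5°). The total great-circle distance is δ·R ≈ 1.352 × 6371 ≈ 8613 km, so the target fraction is f = 3000/8613 ≈ 0.348.
Interpolate at f ≈ 0.348 with slerp weights a = sin((1−f)δ)/sin δ ≈ 0.790, b = sin(fδ)/sin δ ≈ 0.465.
p = a·p₁ + b·p₂ ≈ (-0.050, -0.710, 0.703); φ = arcsin(p_z) ≈ 44.65°, λ = atan2(p_y, p_x) ≈ -94.01°.

≈ 44.7°N, 94.0°W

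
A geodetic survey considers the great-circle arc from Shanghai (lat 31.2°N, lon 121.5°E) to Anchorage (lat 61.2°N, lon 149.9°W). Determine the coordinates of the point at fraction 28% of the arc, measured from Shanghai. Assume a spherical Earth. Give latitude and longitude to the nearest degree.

≈ lat 45°N, lon 135°E

Write both endpoints as unit vectors p₁, p₂ with components (cos φ cos λ, cos φ sin λ, sin φ).
The central angle between the endpoints is δ = arccos(p₁·p₂) ≈ 1.088 rad (62.4°).
Interpolate at f = 0.28 with slerp weights a = sin((1−f)δ)/sin δ ≈ 0.797, b = sin(fδ)/sin δ ≈ 0.339.
p = a·p₁ + b·p₂ ≈ (-0.497, 0.499, 0.710); φ = arcsin(p_z) ≈ 45.20°, λ = atan2(p_y, p_x) ≈ 134.88°.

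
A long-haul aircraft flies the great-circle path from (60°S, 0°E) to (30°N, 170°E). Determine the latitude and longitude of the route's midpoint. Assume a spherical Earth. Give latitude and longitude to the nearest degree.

≈ (44°S, 157°E)

Convert each endpoint to a unit vector on the sphere (x = cos φ cos λ, y = cos φ sin λ, z = sin φ).
The central angle between the endpoints is δ = arccos(p₁·p₂) ≈ 2.605 rad (149.3°).
Interpolate at f = 1/2 with slerp weights a = sin((1−f)δ)/sin δ ≈ 1.886, b = sin(fδ)/sin δ ≈ 1.886.
p = a·p₁ + b·p₂ ≈ (-0.666, 0.284, -0.690); φ = arcsin(p_z) ≈ -43.66°, λ = atan2(p_y, p_x) ≈ 156.92°.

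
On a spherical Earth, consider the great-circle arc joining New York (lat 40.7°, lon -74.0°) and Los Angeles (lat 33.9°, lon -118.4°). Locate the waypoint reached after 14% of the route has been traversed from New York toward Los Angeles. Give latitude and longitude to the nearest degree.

≈ lat 41°, lon -81°

Convert each endpoint to a unit vector on the sphere (x = cos φ cos λ, y = cos φ sin λ, z = sin φ).
The central angle between the endpoints is δ = arccos(p₁·p₂) ≈ 0.621 rad (35.6°).
Interpolate at f = 0.14 with slerp weights a = sin((1−f)δ)/sin δ ≈ 0.875, b = sin(fδ)/sin δ ≈ 0.149.
p = a·p₁ + b·p₂ ≈ (0.124, -0.747, 0.654); φ = arcsin(p_z) ≈ 40.82°, λ = atan2(p_y, p_x) ≈ -80.58°.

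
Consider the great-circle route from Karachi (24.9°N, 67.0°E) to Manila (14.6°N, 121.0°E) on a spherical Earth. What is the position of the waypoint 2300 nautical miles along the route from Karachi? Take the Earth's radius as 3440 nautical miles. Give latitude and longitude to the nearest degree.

Convert each endpoint to a unit vector on the sphere (x = cos φ cos λ, y = cos φ sin λ, z = sin φ).
The central angle between the endpoints is δ = arccos(p₁·p₂) ≈ 0.899 rad (51.5°). The total great-circle distance is δ·R ≈ 0.899 × 3440 ≈ 3094 nmi, so the target fraction is f = 2300/3094 ≈ 0.743.
Interpolate at f ≈ 0.743 with slerp weights a = sin((1−f)δ)/sin δ ≈ 0.292, b = sin(fδ)/sin δ ≈ 0.792.
p = a·p₁ + b·p₂ ≈ (-0.291, 0.901, 0.323); φ = arcsin(p_z) ≈ 18.82°, λ = atan2(p_y, p_x) ≈ 107.91°.

≈ (19°N, 108°E)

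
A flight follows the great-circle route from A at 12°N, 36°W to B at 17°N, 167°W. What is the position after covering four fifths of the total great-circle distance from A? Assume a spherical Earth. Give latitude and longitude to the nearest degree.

Convert each endpoint to a unit vector on the sphere (x = cos φ cos λ, y = cos φ sin λ, z = sin φ).
The central angle between the endpoints is δ = arccos(p₁·p₂) ≈ 2.157 rad (123.6°).
Interpolate at f = 4/5 with slerp weights a = sin((1−f)δ)/sin δ ≈ 0.502, b = sin(fδ)/sin δ ≈ 1.186.
p = a·p₁ + b·p₂ ≈ (-0.708, -0.544, 0.451); φ = arcsin(p_z) ≈ 26.81°, λ = atan2(p_y, p_x) ≈ -142.48°.

≈ 27°N, 142°W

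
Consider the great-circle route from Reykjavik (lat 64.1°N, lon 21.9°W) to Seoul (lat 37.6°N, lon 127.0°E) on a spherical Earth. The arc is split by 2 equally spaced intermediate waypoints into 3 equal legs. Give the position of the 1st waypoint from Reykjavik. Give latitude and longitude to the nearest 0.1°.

≈ lat 79.3°N, lon 52.7°E

Convert each endpoint to a unit vector on the sphere (x = cos φ cos λ, y = cos φ sin λ, z = sin φ).
The central angle between the endpoints is δ = arccos(p₁·p₂) ≈ 1.316 rad (75.4°).
Interpolate at f = 1/3 with slerp weights a = sin((1−f)δ)/sin δ ≈ 0.795, b = sin(fδ)/sin δ ≈ 0.439.
p = a·p₁ + b·p₂ ≈ (0.113, 0.148, 0.983); φ = arcsin(p_z) ≈ 79.27°, λ = atan2(p_y, p_x) ≈ 52.72°.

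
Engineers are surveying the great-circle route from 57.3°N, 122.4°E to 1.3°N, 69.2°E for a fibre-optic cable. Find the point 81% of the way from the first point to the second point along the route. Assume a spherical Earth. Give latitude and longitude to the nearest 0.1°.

From cos δ = sin φ₁ sin φ₂ + cos φ₁ cos φ₂ cos Δλ, the central angle is δ ≈ 1.221 rad (70.0°).
Interpolate at f = 0.81 with slerp weights a = sin((1−f)δ)/sin δ ≈ 0.245, b = sin(fδ)/sin δ ≈ 0.889.
p = a·p₁ + b·p₂ ≈ (0.245, 0.943, 0.226); φ = arcsin(p_z) ≈ 13.07°, λ = atan2(p_y, p_x) ≈ 75.44°.

≈ 13.1°N, 75.4°E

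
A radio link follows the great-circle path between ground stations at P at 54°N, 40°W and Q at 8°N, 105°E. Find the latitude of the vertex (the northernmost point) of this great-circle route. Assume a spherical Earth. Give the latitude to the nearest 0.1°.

≈ 69.0°N

The great circle lies in the plane with unit normal n̂ = (p₁ × p₂)/|p₁ × p₂|.
Here n̂_z ≈ +0.358; the vertex latitude is φ_max = arccos|n̂_z| ≈ 69.0°.
Check via Clairaut: cos φ_max = |cos φ₁| · sin C = cos(54.0°)·sin(37.6°) ≈ 0.358, again giving ≈ 69.0°.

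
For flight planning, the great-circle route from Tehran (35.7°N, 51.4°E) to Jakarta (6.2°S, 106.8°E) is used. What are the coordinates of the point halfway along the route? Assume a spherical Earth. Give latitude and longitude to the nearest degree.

Convert each endpoint to a unit vector on the sphere (x = cos φ cos λ, y = cos φ sin λ, z = sin φ).
The central angle between the endpoints is δ = arccos(p₁·p₂) ≈ 1.164 rad (66.7°).
Interpolate at f = 1/2 with slerp weights a = sin((1−f)δ)/sin δ ≈ 0.599, b = sin(fδ)/sin δ ≈ 0.599.
p = a·p₁ + b·p₂ ≈ (0.131, 0.950, 0.285); φ = arcsin(p_z) ≈ 16.54°, λ = atan2(p_y, p_x) ≈ 82.13°.

≈ 17°N, 82°E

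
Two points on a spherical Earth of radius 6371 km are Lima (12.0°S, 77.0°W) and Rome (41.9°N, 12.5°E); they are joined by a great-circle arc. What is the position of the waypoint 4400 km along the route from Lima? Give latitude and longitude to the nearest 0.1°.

From cos δ = sin φ₁ sin φ₂ + cos φ₁ cos φ₂ cos Δλ, the central angle is δ ≈ 1.704 rad (97.6°). The total great-circle distance is δ·R ≈ 1.704 × 6371 ≈ 10854 km, so the target fraction is f = 4400/10854 ≈ 0.405.
Interpolate at f ≈ 0.405 with slerp weights a = sin((1−f)δ)/sin δ ≈ 0.856, b = sin(fδ)/sin δ ≈ 0.643.
p = a·p₁ + b·p₂ ≈ (0.655, -0.712, 0.251); φ = arcsin(p_z) ≈ 14.55°, λ = atan2(p_y, p_x) ≈ -47.38°.

≈ 14.6°N, 47.4°W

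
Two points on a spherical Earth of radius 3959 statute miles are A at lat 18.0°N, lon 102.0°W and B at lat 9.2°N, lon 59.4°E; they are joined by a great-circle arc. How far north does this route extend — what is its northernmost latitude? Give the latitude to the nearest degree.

The great circle lies in the plane with unit normal n̂ = (p₁ × p₂)/|p₁ × p₂|.
Here n̂_z ≈ +0.552; the vertex latitude is φ_max = arccos|n̂_z| ≈ 56.5°.
Check via Clairaut: cos φ_max = |cos φ₁| · sin C = cos(18.0°)·sin(35.5°) ≈ 0.552, again giving ≈ 56.5°.

≈ 56°N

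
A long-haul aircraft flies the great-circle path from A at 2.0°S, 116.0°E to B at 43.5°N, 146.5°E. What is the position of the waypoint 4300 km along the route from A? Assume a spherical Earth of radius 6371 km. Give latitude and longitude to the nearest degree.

≈ 32°N, 136°E

The haversine formula gives a central angle δ ≈ 0.927 rad (53.1°) between the endpoints. The total great-circle distance is δ·R ≈ 0.927 × 6371 ≈ 5903 km, so the target fraction is f = 4300/5903 ≈ 0.728.
Interpolate at f ≈ 0.728 with slerp weights a = sin((1−f)δ)/sin δ ≈ 0.311, b = sin(fδ)/sin δ ≈ 0.781.
p = a·p₁ + b·p₂ ≈ (-0.609, 0.593, 0.527); φ = arcsin(p_z) ≈ 31.81°, λ = atan2(p_y, p_x) ≈ 135.79°.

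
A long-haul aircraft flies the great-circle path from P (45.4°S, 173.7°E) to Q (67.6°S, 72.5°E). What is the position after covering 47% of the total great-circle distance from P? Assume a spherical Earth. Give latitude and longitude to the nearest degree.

≈ (65°S, 146°E)

From cos δ = sin φ₁ sin φ₂ + cos φ₁ cos φ₂ cos Δλ, the central angle is δ ≈ 0.919 rad (52.7°).
Interpolate at f = 0.47 with slerp weights a = sin((1−f)δ)/sin δ ≈ 0.589, b = sin(fδ)/sin δ ≈ 0.527.
p = a·p₁ + b·p₂ ≈ (-0.351, 0.237, -0.906); φ = arcsin(p_z) ≈ -64.97°, λ = atan2(p_y, p_x) ≈ 145.97°.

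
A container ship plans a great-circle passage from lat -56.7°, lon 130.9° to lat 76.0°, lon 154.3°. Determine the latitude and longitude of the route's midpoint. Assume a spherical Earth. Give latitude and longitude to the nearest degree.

Write both endpoints as unit vectors p₁, p₂ with components (cos φ cos λ, cos φ sin λ, sin φ).
The central angle between the endpoints is δ = arccos(p₁·p₂) ≈ 2.331 rad (133.6°).
Interpolate at f = 1/2 with slerp weights a = sin((1−f)δ)/sin δ ≈ 1.268, b = sin(fδ)/sin δ ≈ 1.268.
p = a·p₁ + b·p₂ ≈ (-0.732, 0.659, 0.171); φ = arcsin(p_z) ≈ 9.82°, λ = atan2(p_y, p_x) ≈ 138.00°.

≈ lat 10°, lon 138°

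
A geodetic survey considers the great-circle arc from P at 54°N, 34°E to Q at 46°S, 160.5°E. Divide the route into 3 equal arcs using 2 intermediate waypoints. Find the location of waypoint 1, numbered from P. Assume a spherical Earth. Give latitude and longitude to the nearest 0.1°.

Write both endpoints as unit vectors p₁, p₂ with components (cos φ cos λ, cos φ sin λ, sin φ).
The central angle between the endpoints is δ = arccos(p₁·p₂) ≈ 2.541 rad (145.6°).
Interpolate at f = 1/3 with slerp weights a = sin((1−f)δ)/sin δ ≈ 1.755, b = sin(fδ)/sin δ ≈ 1.325.
p = a·p₁ + b·p₂ ≈ (-0.012, 0.884, 0.467); φ = arcsin(p_z) ≈ 27.83°, λ = atan2(p_y, p_x) ≈ 90.80°.

≈ 27.8°N, 90.8°E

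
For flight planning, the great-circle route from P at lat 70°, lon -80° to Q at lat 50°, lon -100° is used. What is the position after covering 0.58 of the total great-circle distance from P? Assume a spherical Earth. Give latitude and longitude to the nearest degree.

≈ lat 59°, lon -94°

Write both endpoints as unit vectors p₁, p₂ with components (cos φ cos λ, cos φ sin λ, sin φ).
The central angle between the endpoints is δ = arccos(p₁·p₂) ≈ 0.386 rad (22.1°).
Interpolate at f = 0.58 with slerp weights a = sin((1−f)δ)/sin δ ≈ 0.429, b = sin(fδ)/sin δ ≈ 0.590.
p = a·p₁ + b·p₂ ≈ (-0.040, -0.518, 0.855); φ = arcsin(p_z) ≈ 58.72°, λ = atan2(p_y, p_x) ≈ -94.46°.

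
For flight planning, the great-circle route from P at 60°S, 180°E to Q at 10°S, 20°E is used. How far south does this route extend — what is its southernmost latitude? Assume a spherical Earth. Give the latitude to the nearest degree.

The great circle lies in the plane with unit normal n̂ = (p₁ × p₂)/|p₁ × p₂|.
Here n̂_z ≈ -0.177; the vertex latitude is φ_max = arccos|n̂_z| ≈ 79.8°.
Check via Clairaut: cos φ_max = |cos φ₁| · sin C = cos(60.0°)·sin(159.2°) ≈ 0.177, again giving ≈ 79.8°.

≈ 80°S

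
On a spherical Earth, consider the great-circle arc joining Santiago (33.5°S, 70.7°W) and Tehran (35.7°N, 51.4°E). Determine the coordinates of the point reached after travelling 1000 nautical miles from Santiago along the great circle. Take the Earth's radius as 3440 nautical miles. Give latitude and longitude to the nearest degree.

Write both endpoints as unit vectors p₁, p₂ with components (cos φ cos λ, cos φ sin λ, sin φ).
The central angle between the endpoints is δ = arccos(p₁·p₂) ≈ 2.321 rad (133.0°). The total great-circle distance is δ·R ≈ 2.321 × 3440 ≈ 7985 nmi, so the target fraction is f = 1000/7985 ≈ 0.125.
Interpolate at f ≈ 0.125 with slerp weights a = sin((1−f)δ)/sin δ ≈ 1.225, b = sin(fδ)/sin δ ≈ 0.392.
p = a·p₁ + b·p₂ ≈ (0.536, -0.716, -0.448); φ = arcsin(p_z) ≈ -26.59°, λ = atan2(p_y, p_x) ≈ -53.15°.

≈ 27°S, 53°W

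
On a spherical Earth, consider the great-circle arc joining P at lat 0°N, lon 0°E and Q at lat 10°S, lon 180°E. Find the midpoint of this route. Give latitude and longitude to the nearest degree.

≈ lat 85°S, lon 0°E

The haversine formula gives a central angle δ ≈ 2.967 rad (170.0°) between the endpoints.
Interpolate at f = 1/2 with slerp weights a = sin((1−f)δ)/sin δ ≈ 5.737, b = sin(fδ)/sin δ ≈ 5.737.
p = a·p₁ + b·p₂ ≈ (0.087, 0.000, -0.996); φ = arcsin(p_z) ≈ -85.00°, λ = atan2(p_y, p_x) ≈ 0.00°.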